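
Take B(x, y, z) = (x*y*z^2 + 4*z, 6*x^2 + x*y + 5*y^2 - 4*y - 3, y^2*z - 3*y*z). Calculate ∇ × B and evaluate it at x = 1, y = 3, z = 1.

(∇×B)₁ = ∂B₃/∂y − ∂B₂/∂z = 2*y*z - 3*z
(∇×B)₂ = ∂B₁/∂z − ∂B₃/∂x = 2*x*y*z + 4
(∇×B)₃ = ∂B₂/∂x − ∂B₁/∂y = -x*z^2 + 12*x + y
∇×B = (2*y*z - 3*z, 2*x*y*z + 4, -x*z^2 + 12*x + y)
At (1, 3, 1): (3, 10, 14).

(3, 10, 14)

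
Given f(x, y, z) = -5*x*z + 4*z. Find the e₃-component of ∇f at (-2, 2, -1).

14

(∇f)_3 = ∂f/∂z = -5*x + 4
At (-2, 2, -1): 14.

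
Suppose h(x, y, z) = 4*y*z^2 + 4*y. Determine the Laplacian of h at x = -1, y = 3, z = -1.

24

∂²h/∂x² = 0
∂²h/∂y² = 0
∂²h/∂z² = 8*y
∇²h = 8*y
At (-1, 3, -1): 24.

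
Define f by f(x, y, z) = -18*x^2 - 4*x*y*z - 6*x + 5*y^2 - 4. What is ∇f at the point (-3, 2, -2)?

(118, -4, 24)

∂f/∂x = -36*x - 4*y*z - 6
∂f/∂y = -4*x*z + 10*y
∂f/∂z = -4*x*y
∇f = (-36*x - 4*y*z - 6, -4*x*z + 10*y, -4*x*y)
At (-3, 2, -2): (118, -4, 24).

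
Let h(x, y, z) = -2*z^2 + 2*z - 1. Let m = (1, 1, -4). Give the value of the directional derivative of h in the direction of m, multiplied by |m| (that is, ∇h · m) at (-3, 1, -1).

∂h/∂x = 0
∂h/∂y = 0
∂h/∂z = -4*z + 2
∇h at (-3, 1, -1) = (0, 0, 6)
∇h · m = (0)(1) + (0)(1) + (6)(-4) = -24

-24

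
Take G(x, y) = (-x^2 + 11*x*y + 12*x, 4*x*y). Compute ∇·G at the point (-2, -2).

∂G₁/∂x = -2*x + 11*y + 12
∂G₂/∂y = 4*x
∇·G = 2*x + 11*y + 12
At (-2, -2): -14.

-14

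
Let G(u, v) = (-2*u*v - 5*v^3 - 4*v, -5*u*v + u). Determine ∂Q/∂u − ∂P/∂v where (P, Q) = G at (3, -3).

∂G₂/∂u = -5*v + 1
∂G₁/∂v = -2*u - 15*v^2 - 4
Scalar curl = 2*u + 15*v^2 - 5*v + 5
At (3, -3): 161.

161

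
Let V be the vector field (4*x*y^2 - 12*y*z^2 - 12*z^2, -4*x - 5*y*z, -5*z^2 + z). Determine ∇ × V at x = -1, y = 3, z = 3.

(15, -288, 128)

(∇×V)₁ = ∂V₃/∂y − ∂V₂/∂z = 5*y
(∇×V)₂ = ∂V₁/∂z − ∂V₃/∂x = -24*y*z - 24*z
(∇×V)₃ = ∂V₂/∂x − ∂V₁/∂y = -8*x*y + 12*z^2 - 4
∇×V = (5*y, -24*y*z - 24*z, -8*x*y + 12*z^2 - 4)
At (-1, 3, 3): (15, -288, 128).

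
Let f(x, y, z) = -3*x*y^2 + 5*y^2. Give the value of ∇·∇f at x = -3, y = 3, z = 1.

∂²f/∂x² = 0
∂²f/∂y² = 2*(-3*x + 5)
∂²f/∂z² = 0
∇²f = -6*x + 10
At (-3, 3, 1): 28.

28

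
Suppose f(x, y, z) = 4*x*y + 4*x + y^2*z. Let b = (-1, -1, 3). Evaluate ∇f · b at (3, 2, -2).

∂f/∂x = 4*y + 4
∂f/∂y = 4*x + 2*y*z
∂f/∂z = y^2
∇f at (3, 2, -2) = (12, 4, 4)
∇f · b = (12)(-1) + (4)(-1) + (4)(3) = -4

-4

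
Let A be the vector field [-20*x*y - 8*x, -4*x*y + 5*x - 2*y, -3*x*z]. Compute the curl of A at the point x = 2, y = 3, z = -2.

(0, -6, 33)

(∇×A)₁ = ∂A₃/∂y − ∂A₂/∂z = 0
(∇×A)₂ = ∂A₁/∂z − ∂A₃/∂x = 3*z
(∇×A)₃ = ∂A₂/∂x − ∂A₁/∂y = 20*x - 4*y + 5
∇×A = (0, 3*z, 20*x - 4*y + 5)
At (2, 3, -2): (0, -6, 33).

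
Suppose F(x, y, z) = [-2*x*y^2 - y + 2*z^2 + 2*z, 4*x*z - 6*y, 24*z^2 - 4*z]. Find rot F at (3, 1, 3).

(-12, 14, 25)

(∇×F)₁ = ∂F₃/∂y − ∂F₂/∂z = -4*x
(∇×F)₂ = ∂F₁/∂z − ∂F₃/∂x = 4*z + 2
(∇×F)₃ = ∂F₂/∂x − ∂F₁/∂y = 4*x*y + 4*z + 1
∇×F = (-4*x, 4*z + 2, 4*x*y + 4*z + 1)
At (3, 1, 3): (-12, 14, 25).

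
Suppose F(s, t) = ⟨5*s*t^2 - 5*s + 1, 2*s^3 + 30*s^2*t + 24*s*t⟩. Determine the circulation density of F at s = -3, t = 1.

∂F₂/∂s = 6*s^2 + 60*s*t + 24*t
∂F₁/∂t = 10*s*t
Scalar curl = 6*s^2 + 50*s*t + 24*t
At (-3, 1): -72.

-72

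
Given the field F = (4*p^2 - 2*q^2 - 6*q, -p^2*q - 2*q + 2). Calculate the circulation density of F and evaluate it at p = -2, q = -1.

-2

∂F₂/∂p = -2*p*q
∂F₁/∂q = -4*q - 6
Scalar curl = -2*p*q + 4*q + 6
At (-2, -1): -2.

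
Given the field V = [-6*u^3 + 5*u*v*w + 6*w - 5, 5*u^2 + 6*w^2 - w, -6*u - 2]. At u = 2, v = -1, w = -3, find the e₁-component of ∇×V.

(∇×V)_1 = ∂V₃/∂v − ∂V₂/∂w
= 0 − (12*w - 1)
= -12*w + 1
At (2, -1, -3): 37.

37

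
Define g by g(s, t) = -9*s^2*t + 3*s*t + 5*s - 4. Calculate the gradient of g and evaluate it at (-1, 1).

(26, -12)

∂g/∂s = -18*s*t + 3*t + 5
∂g/∂t = -9*s^2 + 3*s
∇g = (-18*s*t + 3*t + 5, -9*s^2 + 3*s)
At (-1, 1): (26, -12).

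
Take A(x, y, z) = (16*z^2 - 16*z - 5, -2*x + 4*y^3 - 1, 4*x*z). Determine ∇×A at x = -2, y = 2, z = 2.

(0, 40, -2)

(∇×A)₁ = ∂A₃/∂y − ∂A₂/∂z = 0
(∇×A)₂ = ∂A₁/∂z − ∂A₃/∂x = 28*z - 16
(∇×A)₃ = ∂A₂/∂x − ∂A₁/∂y = -2
∇×A = (0, 28*z - 16, -2)
At (-2, 2, 2): (0, 40, -2).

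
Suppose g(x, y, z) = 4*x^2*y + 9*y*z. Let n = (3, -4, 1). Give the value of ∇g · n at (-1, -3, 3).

∂g/∂x = 8*x*y
∂g/∂y = 4*x^2 + 9*z
∂g/∂z = 9*y
∇g at (-1, -3, 3) = (24, 31, -27)
∇g · n = (24)(3) + (31)(-4) + (-27)(1) = -79

-79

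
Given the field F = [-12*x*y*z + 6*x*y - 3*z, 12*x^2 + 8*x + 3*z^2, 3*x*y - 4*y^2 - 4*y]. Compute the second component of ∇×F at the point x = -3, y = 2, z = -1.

(∇×F)_2 = ∂F₁/∂z − ∂F₃/∂x
= -12*x*y - 3 − (3*y)
= -12*x*y - 3*y - 3
At (-3, 2, -1): 63.

63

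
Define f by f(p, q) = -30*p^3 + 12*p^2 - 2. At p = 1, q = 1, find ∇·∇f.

-156

∂²f/∂p² = 12*(-15*p + 2)
∂²f/∂q² = 0
∇²f = -180*p + 24
At (1, 1): -156.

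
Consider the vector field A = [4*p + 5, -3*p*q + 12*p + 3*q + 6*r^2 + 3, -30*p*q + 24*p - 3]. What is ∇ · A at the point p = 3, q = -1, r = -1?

∂A₁/∂p = 4
∂A₂/∂q = -3*p + 3
∂A₃/∂r = 0
∇·A = -3*p + 7
At (3, -1, -1): -2.

-2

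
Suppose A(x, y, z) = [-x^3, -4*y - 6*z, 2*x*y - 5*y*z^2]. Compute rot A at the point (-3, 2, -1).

(∇×A)₁ = ∂A₃/∂y − ∂A₂/∂z = 2*x - 5*z^2 + 6
(∇×A)₂ = ∂A₁/∂z − ∂A₃/∂x = -2*y
(∇×A)₃ = ∂A₂/∂x − ∂A₁/∂y = 0
∇×A = (2*x - 5*z^2 + 6, -2*y, 0)
At (-3, 2, -1): (-5, -4, 0).

(-5, -4, 0)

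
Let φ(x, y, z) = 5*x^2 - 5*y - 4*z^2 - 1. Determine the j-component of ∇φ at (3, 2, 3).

(∇φ)_2 = ∂φ/∂y = -5
At (3, 2, 3): -5.

-5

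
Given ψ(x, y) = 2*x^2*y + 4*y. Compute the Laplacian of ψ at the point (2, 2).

8

∂²ψ/∂x² = 4*y
∂²ψ/∂y² = 0
∇²ψ = 4*y
At (2, 2): 8.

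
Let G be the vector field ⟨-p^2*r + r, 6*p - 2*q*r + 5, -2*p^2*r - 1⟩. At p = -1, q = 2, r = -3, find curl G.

(4, 12, 6)

(∇×G)₁ = ∂G₃/∂q − ∂G₂/∂r = 2*q
(∇×G)₂ = ∂G₁/∂r − ∂G₃/∂p = -p^2 + 4*p*r + 1
(∇×G)₃ = ∂G₂/∂p − ∂G₁/∂q = 6
∇×G = (2*q, -p^2 + 4*p*r + 1, 6)
At (-1, 2, -3): (4, 12, 6).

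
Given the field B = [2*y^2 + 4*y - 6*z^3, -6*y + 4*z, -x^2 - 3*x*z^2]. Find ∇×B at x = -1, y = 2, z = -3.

(-4, -137, -12)

(∇×B)₁ = ∂B₃/∂y − ∂B₂/∂z = -4
(∇×B)₂ = ∂B₁/∂z − ∂B₃/∂x = 2*x - 15*z^2
(∇×B)₃ = ∂B₂/∂x − ∂B₁/∂y = -4*y - 4
∇×B = (-4, 2*x - 15*z^2, -4*y - 4)
At (-1, 2, -3): (-4, -137, -12).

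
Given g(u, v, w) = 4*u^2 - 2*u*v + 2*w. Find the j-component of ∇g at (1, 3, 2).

(∇g)_2 = ∂g/∂v = -2*u
At (1, 3, 2): -2.

-2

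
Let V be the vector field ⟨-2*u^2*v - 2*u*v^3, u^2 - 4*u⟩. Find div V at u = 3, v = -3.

∂V₁/∂u = -4*u*v - 2*v^3
∂V₂/∂v = 0
∇·V = -4*u*v - 2*v^3
At (3, -3): 90.

90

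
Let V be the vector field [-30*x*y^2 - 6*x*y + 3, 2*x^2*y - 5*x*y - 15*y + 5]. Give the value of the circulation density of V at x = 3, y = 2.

∂V₂/∂x = 4*x*y - 5*y
∂V₁/∂y = -60*x*y - 6*x
Scalar curl = 64*x*y + 6*x - 5*y
At (3, 2): 392.

392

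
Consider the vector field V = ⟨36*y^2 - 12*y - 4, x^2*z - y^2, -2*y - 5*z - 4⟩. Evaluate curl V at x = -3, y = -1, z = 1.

(∇×V)₁ = ∂V₃/∂y − ∂V₂/∂z = -x^2 - 2
(∇×V)₂ = ∂V₁/∂z − ∂V₃/∂x = 0
(∇×V)₃ = ∂V₂/∂x − ∂V₁/∂y = 2*x*z - 72*y + 12
∇×V = (-x^2 - 2, 0, 2*x*z - 72*y + 12)
At (-3, -1, 1): (-11, 0, 78).

(-11, 0, 78)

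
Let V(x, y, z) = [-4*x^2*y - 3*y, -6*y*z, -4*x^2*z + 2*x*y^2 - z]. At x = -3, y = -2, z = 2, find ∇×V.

(∇×V)₁ = ∂V₃/∂y − ∂V₂/∂z = 4*x*y + 6*y
(∇×V)₂ = ∂V₁/∂z − ∂V₃/∂x = 8*x*z - 2*y^2
(∇×V)₃ = ∂V₂/∂x − ∂V₁/∂y = 4*x^2 + 3
∇×V = (4*x*y + 6*y, 8*x*z - 2*y^2, 4*x^2 + 3)
At (-3, -2, 2): (12, -56, 39).

(12, -56, 39)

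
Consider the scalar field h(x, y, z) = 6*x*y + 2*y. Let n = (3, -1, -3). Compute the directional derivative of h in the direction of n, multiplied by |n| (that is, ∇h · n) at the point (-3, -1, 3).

∂h/∂x = 6*y
∂h/∂y = 6*x + 2
∂h/∂z = 0
∇h at (-3, -1, 3) = (-6, -16, 0)
∇h · n = (-6)(3) + (-16)(-1) + (0)(-3) = -2

-2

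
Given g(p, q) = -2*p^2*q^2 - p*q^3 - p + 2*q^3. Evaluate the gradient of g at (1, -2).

∂g/∂p = -4*p*q^2 - q^3 - 1
∂g/∂q = -4*p^2*q - 3*p*q^2 + 6*q^2
∇g = (-4*p*q^2 - q^3 - 1, -4*p^2*q - 3*p*q^2 + 6*q^2)
At (1, -2): (-9, 20).

(-9, 20)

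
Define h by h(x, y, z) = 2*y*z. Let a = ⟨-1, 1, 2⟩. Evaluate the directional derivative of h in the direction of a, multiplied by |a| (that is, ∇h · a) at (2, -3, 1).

∂h/∂x = 0
∂h/∂y = 2*z
∂h/∂z = 2*y
∇h at (2, -3, 1) = (0, 2, -6)
∇h · a = (0)(-1) + (2)(1) + (-6)(2) = -10

-10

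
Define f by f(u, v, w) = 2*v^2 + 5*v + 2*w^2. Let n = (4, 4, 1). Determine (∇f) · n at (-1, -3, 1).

∂f/∂u = 0
∂f/∂v = 4*v + 5
∂f/∂w = 4*w
∇f at (-1, -3, 1) = (0, -7, 4)
∇f · n = (0)(4) + (-7)(4) + (4)(1) = -24

-24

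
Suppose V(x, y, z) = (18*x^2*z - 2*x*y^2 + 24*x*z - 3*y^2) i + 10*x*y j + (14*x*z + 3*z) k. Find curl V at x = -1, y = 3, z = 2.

(0, -34, 36)

(∇×V)₁ = ∂V₃/∂y − ∂V₂/∂z = 0
(∇×V)₂ = ∂V₁/∂z − ∂V₃/∂x = 18*x^2 + 24*x - 14*z
(∇×V)₃ = ∂V₂/∂x − ∂V₁/∂y = 4*x*y + 16*y
∇×V = (0, 18*x^2 + 24*x - 14*z, 4*x*y + 16*y)
At (-1, 3, 2): (0, -34, 36).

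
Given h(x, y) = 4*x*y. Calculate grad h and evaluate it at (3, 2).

(8, 12)

∂h/∂x = 4*y
∂h/∂y = 4*x
∇h = (4*y, 4*x)
At (3, 2): (8, 12).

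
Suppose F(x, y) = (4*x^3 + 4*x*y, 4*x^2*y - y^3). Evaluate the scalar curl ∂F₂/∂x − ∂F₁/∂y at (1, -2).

∂F₂/∂x = 8*x*y
∂F₁/∂y = 4*x
Scalar curl = 8*x*y - 4*x
At (1, -2): -20.

-20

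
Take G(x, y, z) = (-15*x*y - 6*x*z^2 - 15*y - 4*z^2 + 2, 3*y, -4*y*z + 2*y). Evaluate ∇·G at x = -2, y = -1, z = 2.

∂G₁/∂x = -15*y - 6*z^2
∂G₂/∂y = 3
∂G₃/∂z = -4*y
∇·G = -19*y - 6*z^2 + 3
At (-2, -1, 2): -2.

-2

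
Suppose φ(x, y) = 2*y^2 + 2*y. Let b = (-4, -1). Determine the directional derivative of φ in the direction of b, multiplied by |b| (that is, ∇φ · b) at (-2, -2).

6

∂φ/∂x = 0
∂φ/∂y = 4*y + 2
∇φ at (-2, -2) = (0, -6)
∇φ · b = (0)(-4) + (-6)(-1) = 6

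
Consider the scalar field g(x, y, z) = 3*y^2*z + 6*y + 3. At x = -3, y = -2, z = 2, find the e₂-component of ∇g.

-18

(∇g)_2 = ∂g/∂y = 6*y*z + 6
At (-3, -2, 2): -18.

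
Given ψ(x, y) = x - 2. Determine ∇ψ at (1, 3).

(1, 0)

∂ψ/∂x = 1
∂ψ/∂y = 0
∇ψ = (1, 0)
At (1, 3): (1, 0).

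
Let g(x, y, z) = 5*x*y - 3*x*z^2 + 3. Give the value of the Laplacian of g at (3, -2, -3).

∂²g/∂x² = 0
∂²g/∂y² = 0
∂²g/∂z² = -6*x
∇²g = -6*x
At (3, -2, -3): -18.

-18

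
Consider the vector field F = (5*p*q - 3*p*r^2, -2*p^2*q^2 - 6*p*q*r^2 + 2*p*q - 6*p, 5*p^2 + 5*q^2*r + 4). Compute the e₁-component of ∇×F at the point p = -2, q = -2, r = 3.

84

(∇×F)_1 = ∂F₃/∂q − ∂F₂/∂r
= 10*q*r − (-12*p*q*r)
= 12*p*q*r + 10*q*r
At (-2, -2, 3): 84.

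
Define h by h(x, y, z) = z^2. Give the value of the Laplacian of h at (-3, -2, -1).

2

∂²h/∂x² = 0
∂²h/∂y² = 0
∂²h/∂z² = 2
∇²h = 2
At (-3, -2, -1): 2.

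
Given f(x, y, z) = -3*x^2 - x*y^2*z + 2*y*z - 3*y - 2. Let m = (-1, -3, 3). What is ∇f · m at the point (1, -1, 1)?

∂f/∂x = -6*x - y^2*z
∂f/∂y = -2*x*y*z + 2*z - 3
∂f/∂z = -x*y^2 + 2*y
∇f at (1, -1, 1) = (-7, 1, -3)
∇f · m = (-7)(-1) + (1)(-3) + (-3)(3) = -5

-5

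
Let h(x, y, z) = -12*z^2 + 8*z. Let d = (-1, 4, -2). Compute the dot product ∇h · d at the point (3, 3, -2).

∂h/∂x = 0
∂h/∂y = 0
∂h/∂z = -24*z + 8
∇h at (3, 3, -2) = (0, 0, 56)
∇h · d = (0)(-1) + (0)(4) + (56)(-2) = -112

-112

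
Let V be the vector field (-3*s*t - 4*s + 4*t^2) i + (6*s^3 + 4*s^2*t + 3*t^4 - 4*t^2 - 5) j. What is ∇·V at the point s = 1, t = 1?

1

∂V₁/∂s = -3*t - 4
∂V₂/∂t = 4*s^2 + 12*t^3 - 8*t
∇·V = 4*s^2 + 12*t^3 - 11*t - 4
At (1, 1): 1.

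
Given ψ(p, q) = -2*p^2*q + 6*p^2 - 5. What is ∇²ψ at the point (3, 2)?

4

∂²ψ/∂p² = 4*(-q + 3)
∂²ψ/∂q² = 0
∇²ψ = -4*q + 12
At (3, 2): 4.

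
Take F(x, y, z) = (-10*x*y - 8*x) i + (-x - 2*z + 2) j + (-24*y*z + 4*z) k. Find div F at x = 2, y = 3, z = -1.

∂F₁/∂x = -10*y - 8
∂F₂/∂y = 0
∂F₃/∂z = -24*y + 4
∇·F = -34*y - 4
At (2, 3, -1): -106.

-106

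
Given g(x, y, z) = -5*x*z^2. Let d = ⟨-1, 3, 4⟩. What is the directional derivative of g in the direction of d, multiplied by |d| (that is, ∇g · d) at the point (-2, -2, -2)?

-140

∂g/∂x = -5*z^2
∂g/∂y = 0
∂g/∂z = -10*x*z
∇g at (-2, -2, -2) = (-20, 0, -40)
∇g · d = (-20)(-1) + (0)(3) + (-40)(4) = -140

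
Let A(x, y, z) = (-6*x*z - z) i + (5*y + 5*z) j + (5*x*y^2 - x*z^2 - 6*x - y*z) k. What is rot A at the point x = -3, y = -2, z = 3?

(∇×A)₁ = ∂A₃/∂y − ∂A₂/∂z = 10*x*y - z - 5
(∇×A)₂ = ∂A₁/∂z − ∂A₃/∂x = -6*x - 5*y^2 + z^2 + 5
(∇×A)₃ = ∂A₂/∂x − ∂A₁/∂y = 0
∇×A = (10*x*y - z - 5, -6*x - 5*y^2 + z^2 + 5, 0)
At (-3, -2, 3): (52, 12, 0).

(52, 12, 0)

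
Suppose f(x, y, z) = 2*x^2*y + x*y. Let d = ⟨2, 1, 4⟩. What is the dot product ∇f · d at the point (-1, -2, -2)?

∂f/∂x = 4*x*y + y
∂f/∂y = 2*x^2 + x
∂f/∂z = 0
∇f at (-1, -2, -2) = (6, 1, 0)
∇f · d = (6)(2) + (1)(1) + (0)(4) = 13

13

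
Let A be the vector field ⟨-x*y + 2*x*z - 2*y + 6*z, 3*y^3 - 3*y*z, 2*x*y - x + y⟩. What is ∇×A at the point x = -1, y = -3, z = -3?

(∇×A)₁ = ∂A₃/∂y − ∂A₂/∂z = 2*x + 3*y + 1
(∇×A)₂ = ∂A₁/∂z − ∂A₃/∂x = 2*x - 2*y + 7
(∇×A)₃ = ∂A₂/∂x − ∂A₁/∂y = x + 2
∇×A = (2*x + 3*y + 1, 2*x - 2*y + 7, x + 2)
At (-1, -3, -3): (-10, 11, 1).

(-10, 11, 1)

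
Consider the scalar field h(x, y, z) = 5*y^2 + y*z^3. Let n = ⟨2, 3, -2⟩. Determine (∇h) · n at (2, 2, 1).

51

∂h/∂x = 0
∂h/∂y = 10*y + z^3
∂h/∂z = 3*y*z^2
∇h at (2, 2, 1) = (0, 21, 6)
∇h · n = (0)(2) + (21)(3) + (6)(-2) = 51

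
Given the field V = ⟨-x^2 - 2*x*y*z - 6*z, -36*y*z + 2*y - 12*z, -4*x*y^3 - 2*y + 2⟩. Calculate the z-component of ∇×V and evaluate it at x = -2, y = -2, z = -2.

8

(∇×V)_3 = ∂V₂/∂x − ∂V₁/∂y
= 0 − (-2*x*z)
= 2*x*z
At (-2, -2, -2): 8.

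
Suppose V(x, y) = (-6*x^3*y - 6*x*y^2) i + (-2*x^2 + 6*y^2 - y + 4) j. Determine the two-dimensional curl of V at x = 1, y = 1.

∂V₂/∂x = -4*x
∂V₁/∂y = -6*x^3 - 12*x*y
Scalar curl = 6*x^3 + 12*x*y - 4*x
At (1, 1): 14.

14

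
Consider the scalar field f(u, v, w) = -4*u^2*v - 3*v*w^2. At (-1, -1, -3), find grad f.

∂f/∂u = -8*u*v
∂f/∂v = -4*u^2 - 3*w^2
∂f/∂w = -6*v*w
∇f = (-8*u*v, -4*u^2 - 3*w^2, -6*v*w)
At (-1, -1, -3): (-8, -31, -18).

(-8, -31, -18)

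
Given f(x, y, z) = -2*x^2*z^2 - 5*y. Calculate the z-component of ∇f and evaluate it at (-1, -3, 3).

-12

(∇f)_3 = ∂f/∂z = -4*x^2*z
At (-1, -3, 3): -12.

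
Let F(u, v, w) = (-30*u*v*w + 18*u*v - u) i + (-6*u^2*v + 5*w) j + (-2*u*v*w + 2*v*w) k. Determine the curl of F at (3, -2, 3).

(∇×F)₁ = ∂F₃/∂v − ∂F₂/∂w = -2*u*w + 2*w - 5
(∇×F)₂ = ∂F₁/∂w − ∂F₃/∂u = -30*u*v + 2*v*w
(∇×F)₃ = ∂F₂/∂u − ∂F₁/∂v = -12*u*v + 30*u*w - 18*u
∇×F = (-2*u*w + 2*w - 5, -30*u*v + 2*v*w, -12*u*v + 30*u*w - 18*u)
At (3, -2, 3): (-17, 168, 288).

(-17, 168, 288)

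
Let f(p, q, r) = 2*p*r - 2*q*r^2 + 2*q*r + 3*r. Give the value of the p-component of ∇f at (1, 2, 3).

(∇f)_1 = ∂f/∂p = 2*r
At (1, 2, 3): 6.

6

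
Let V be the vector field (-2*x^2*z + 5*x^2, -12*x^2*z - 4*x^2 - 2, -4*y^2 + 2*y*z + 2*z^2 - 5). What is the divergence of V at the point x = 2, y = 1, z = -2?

30

∂V₁/∂x = -4*x*z + 10*x
∂V₂/∂y = 0
∂V₃/∂z = 2*y + 4*z
∇·V = -4*x*z + 10*x + 2*y + 4*z
At (2, 1, -2): 30.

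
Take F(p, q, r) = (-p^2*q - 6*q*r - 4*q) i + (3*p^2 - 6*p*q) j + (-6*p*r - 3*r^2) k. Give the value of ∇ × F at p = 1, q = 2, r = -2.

(∇×F)₁ = ∂F₃/∂q − ∂F₂/∂r = 0
(∇×F)₂ = ∂F₁/∂r − ∂F₃/∂p = -6*q + 6*r
(∇×F)₃ = ∂F₂/∂p − ∂F₁/∂q = p^2 + 6*p - 6*q + 6*r + 4
∇×F = (0, -6*q + 6*r, p^2 + 6*p - 6*q + 6*r + 4)
At (1, 2, -2): (0, -24, -13).

(0, -24, -13)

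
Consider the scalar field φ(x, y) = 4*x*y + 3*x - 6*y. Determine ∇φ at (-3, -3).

∂φ/∂x = 4*y + 3
∂φ/∂y = 4*x - 6
∇φ = (4*y + 3, 4*x - 6)
At (-3, -3): (-9, -18).

(-9, -18)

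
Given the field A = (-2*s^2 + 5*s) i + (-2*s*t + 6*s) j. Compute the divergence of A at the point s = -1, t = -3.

11

∂A₁/∂s = -4*s + 5
∂A₂/∂t = -2*s
∇·A = -6*s + 5
At (-1, -3): 11.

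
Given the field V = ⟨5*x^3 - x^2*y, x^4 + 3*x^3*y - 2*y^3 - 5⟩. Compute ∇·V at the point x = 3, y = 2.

∂V₁/∂x = 15*x^2 - 2*x*y
∂V₂/∂y = 3*x^3 - 6*y^2
∇·V = 3*x^3 + 15*x^2 - 2*x*y - 6*y^2
At (3, 2): 180.

180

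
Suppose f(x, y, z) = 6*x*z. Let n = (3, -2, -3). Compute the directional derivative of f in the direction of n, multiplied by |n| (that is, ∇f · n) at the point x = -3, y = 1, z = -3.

∂f/∂x = 6*z
∂f/∂y = 0
∂f/∂z = 6*x
∇f at (-3, 1, -3) = (-18, 0, -18)
∇f · n = (-18)(3) + (0)(-2) + (-18)(-3) = 0

0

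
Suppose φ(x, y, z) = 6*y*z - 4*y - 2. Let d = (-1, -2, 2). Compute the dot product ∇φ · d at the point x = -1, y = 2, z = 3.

-4

∂φ/∂x = 0
∂φ/∂y = 6*z - 4
∂φ/∂z = 6*y
∇φ at (-1, 2, 3) = (0, 14, 12)
∇φ · d = (0)(-1) + (14)(-2) + (12)(2) = -4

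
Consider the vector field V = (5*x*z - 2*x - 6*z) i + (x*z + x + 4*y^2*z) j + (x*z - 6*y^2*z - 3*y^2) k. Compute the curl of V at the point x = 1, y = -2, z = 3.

(67, -4, 4)

(∇×V)₁ = ∂V₃/∂y − ∂V₂/∂z = -x - 4*y^2 - 12*y*z - 6*y
(∇×V)₂ = ∂V₁/∂z − ∂V₃/∂x = 5*x - z - 6
(∇×V)₃ = ∂V₂/∂x − ∂V₁/∂y = z + 1
∇×V = (-x - 4*y^2 - 12*y*z - 6*y, 5*x - z - 6, z + 1)
At (1, -2, 3): (67, -4, 4).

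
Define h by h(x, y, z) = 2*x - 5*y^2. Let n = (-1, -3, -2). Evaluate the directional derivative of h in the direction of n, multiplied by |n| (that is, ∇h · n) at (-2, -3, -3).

-92

∂h/∂x = 2
∂h/∂y = -10*y
∂h/∂z = 0
∇h at (-2, -3, -3) = (2, 30, 0)
∇h · n = (2)(-1) + (30)(-3) + (0)(-2) = -92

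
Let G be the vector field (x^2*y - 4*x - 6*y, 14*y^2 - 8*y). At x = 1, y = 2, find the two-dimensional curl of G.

∂G₂/∂x = 0
∂G₁/∂y = x^2 - 6
Scalar curl = -x^2 + 6
At (1, 2): 5.

5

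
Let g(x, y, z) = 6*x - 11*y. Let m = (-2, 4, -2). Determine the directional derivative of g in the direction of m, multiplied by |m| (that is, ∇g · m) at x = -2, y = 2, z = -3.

-56

∂g/∂x = 6
∂g/∂y = -11
∂g/∂z = 0
∇g at (-2, 2, -3) = (6, -11, 0)
∇g · m = (6)(-2) + (-11)(4) + (0)(-2) = -56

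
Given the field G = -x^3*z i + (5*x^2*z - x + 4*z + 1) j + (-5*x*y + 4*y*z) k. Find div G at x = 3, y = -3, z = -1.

15

∂G₁/∂x = -3*x^2*z
∂G₂/∂y = 0
∂G₃/∂z = 4*y
∇·G = -3*x^2*z + 4*y
At (3, -3, -1): 15.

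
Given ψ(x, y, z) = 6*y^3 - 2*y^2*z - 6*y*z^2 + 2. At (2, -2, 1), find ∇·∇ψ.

-52

∂²ψ/∂x² = 0
∂²ψ/∂y² = 4*(9*y - z)
∂²ψ/∂z² = -12*y
∇²ψ = 24*y - 4*z
At (2, -2, 1): -52.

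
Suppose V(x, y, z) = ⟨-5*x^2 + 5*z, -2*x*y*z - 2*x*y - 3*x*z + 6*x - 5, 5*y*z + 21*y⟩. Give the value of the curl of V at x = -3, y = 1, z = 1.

(11, 5, -1)

(∇×V)₁ = ∂V₃/∂y − ∂V₂/∂z = 2*x*y + 3*x + 5*z + 21
(∇×V)₂ = ∂V₁/∂z − ∂V₃/∂x = 5
(∇×V)₃ = ∂V₂/∂x − ∂V₁/∂y = -2*y*z - 2*y - 3*z + 6
∇×V = (2*x*y + 3*x + 5*z + 21, 5, -2*y*z - 2*y - 3*z + 6)
At (-3, 1, 1): (11, 5, -1).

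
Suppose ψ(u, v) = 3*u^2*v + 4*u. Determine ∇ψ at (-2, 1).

∂ψ/∂u = 6*u*v + 4
∂ψ/∂v = 3*u^2
∇ψ = (6*u*v + 4, 3*u^2)
At (-2, 1): (-8, 12).

(-8, 12)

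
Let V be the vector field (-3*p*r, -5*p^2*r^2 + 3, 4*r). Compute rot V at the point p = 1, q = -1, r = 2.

(∇×V)₁ = ∂V₃/∂q − ∂V₂/∂r = 10*p^2*r
(∇×V)₂ = ∂V₁/∂r − ∂V₃/∂p = -3*p
(∇×V)₃ = ∂V₂/∂p − ∂V₁/∂q = -10*p*r^2
∇×V = (10*p^2*r, -3*p, -10*p*r^2)
At (1, -1, 2): (20, -3, -40).

(20, -3, -40)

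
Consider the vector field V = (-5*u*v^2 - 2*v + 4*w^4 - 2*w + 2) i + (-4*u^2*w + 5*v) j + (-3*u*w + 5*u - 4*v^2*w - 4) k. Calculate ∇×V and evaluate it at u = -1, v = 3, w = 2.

(∇×V)₁ = ∂V₃/∂v − ∂V₂/∂w = 4*u^2 - 8*v*w
(∇×V)₂ = ∂V₁/∂w − ∂V₃/∂u = 16*w^3 + 3*w - 7
(∇×V)₃ = ∂V₂/∂u − ∂V₁/∂v = 10*u*v - 8*u*w + 2
∇×V = (4*u^2 - 8*v*w, 16*w^3 + 3*w - 7, 10*u*v - 8*u*w + 2)
At (-1, 3, 2): (-44, 127, -12).

(-44, 127, -12)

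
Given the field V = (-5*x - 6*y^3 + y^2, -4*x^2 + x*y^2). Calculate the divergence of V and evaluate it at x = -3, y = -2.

7

∂V₁/∂x = -5
∂V₂/∂y = 2*x*y
∇·V = 2*x*y - 5
At (-3, -2): 7.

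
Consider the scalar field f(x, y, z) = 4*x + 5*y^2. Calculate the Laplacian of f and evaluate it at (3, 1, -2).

∂²f/∂x² = 0
∂²f/∂y² = 10
∂²f/∂z² = 0
∇²f = 10
At (3, 1, -2): 10.

10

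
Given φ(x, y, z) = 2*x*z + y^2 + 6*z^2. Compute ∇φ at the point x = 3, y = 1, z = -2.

(-4, 2, -18)

∂φ/∂x = 2*z
∂φ/∂y = 2*y
∂φ/∂z = 2*x + 12*z
∇φ = (2*z, 2*y, 2*x + 12*z)
At (3, 1, -2): (-4, 2, -18).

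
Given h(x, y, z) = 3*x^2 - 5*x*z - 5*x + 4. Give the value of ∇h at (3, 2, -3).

(28, 0, -15)

∂h/∂x = 6*x - 5*z - 5
∂h/∂y = 0
∂h/∂z = -5*x
∇h = (6*x - 5*z - 5, 0, -5*x)
At (3, 2, -3): (28, 0, -15).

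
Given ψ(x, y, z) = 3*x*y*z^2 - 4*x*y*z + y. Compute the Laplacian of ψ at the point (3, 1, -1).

18

∂²ψ/∂x² = 0
∂²ψ/∂y² = 0
∂²ψ/∂z² = 6*x*y
∇²ψ = 6*x*y
At (3, 1, -1): 18.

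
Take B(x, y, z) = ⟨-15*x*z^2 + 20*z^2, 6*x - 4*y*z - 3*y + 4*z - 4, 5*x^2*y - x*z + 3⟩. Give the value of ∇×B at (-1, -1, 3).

(∇×B)₁ = ∂B₃/∂y − ∂B₂/∂z = 5*x^2 + 4*y - 4
(∇×B)₂ = ∂B₁/∂z − ∂B₃/∂x = -10*x*y - 30*x*z + 41*z
(∇×B)₃ = ∂B₂/∂x − ∂B₁/∂y = 6
∇×B = (5*x^2 + 4*y - 4, -10*x*y - 30*x*z + 41*z, 6)
At (-1, -1, 3): (-3, 203, 6).

(-3, 203, 6)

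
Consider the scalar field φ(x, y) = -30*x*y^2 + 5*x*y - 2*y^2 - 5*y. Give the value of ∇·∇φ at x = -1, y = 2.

∂²φ/∂x² = 0
∂²φ/∂y² = -4*(15*x + 1)
∇²φ = -60*x - 4
At (-1, 2): 56.

56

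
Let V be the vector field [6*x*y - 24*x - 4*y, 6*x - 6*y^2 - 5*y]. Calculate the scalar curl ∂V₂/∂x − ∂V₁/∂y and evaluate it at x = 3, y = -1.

-8

∂V₂/∂x = 6
∂V₁/∂y = 6*x - 4
Scalar curl = -6*x + 10
At (3, -1): -8.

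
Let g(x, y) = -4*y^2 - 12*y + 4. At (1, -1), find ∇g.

(0, -4)

∂g/∂x = 0
∂g/∂y = -8*y - 12
∇g = (0, -8*y - 12)
At (1, -1): (0, -4).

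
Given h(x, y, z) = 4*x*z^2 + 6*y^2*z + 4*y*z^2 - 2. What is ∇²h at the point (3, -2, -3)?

∂²h/∂x² = 0
∂²h/∂y² = 12*z
∂²h/∂z² = 8*(x + y)
∇²h = 8*x + 8*y + 12*z
At (3, -2, -3): -28.

-28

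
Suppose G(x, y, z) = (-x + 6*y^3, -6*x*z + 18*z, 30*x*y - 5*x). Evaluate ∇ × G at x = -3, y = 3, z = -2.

(-126, -85, -150)

(∇×G)₁ = ∂G₃/∂y − ∂G₂/∂z = 36*x - 18
(∇×G)₂ = ∂G₁/∂z − ∂G₃/∂x = -30*y + 5
(∇×G)₃ = ∂G₂/∂x − ∂G₁/∂y = -18*y^2 - 6*z
∇×G = (36*x - 18, -30*y + 5, -18*y^2 - 6*z)
At (-3, 3, -2): (-126, -85, -150).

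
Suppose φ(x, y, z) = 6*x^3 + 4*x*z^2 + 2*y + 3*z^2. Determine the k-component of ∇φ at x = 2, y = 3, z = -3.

(∇φ)_3 = ∂φ/∂z = 8*x*z + 6*z
At (2, 3, -3): -66.

-66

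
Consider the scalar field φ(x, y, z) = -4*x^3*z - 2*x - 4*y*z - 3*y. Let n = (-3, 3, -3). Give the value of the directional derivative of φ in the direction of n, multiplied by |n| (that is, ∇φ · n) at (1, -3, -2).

∂φ/∂x = -12*x^2*z - 2
∂φ/∂y = -4*z - 3
∂φ/∂z = -4*x^3 - 4*y
∇φ at (1, -3, -2) = (22, 5, 8)
∇φ · n = (22)(-3) + (5)(3) + (8)(-3) = -75

-75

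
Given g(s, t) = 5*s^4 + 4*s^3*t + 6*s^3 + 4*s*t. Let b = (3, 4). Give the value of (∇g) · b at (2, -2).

544

∂g/∂s = 20*s^3 + 12*s^2*t + 18*s^2 + 4*t
∂g/∂t = 4*s^3 + 4*s
∇g at (2, -2) = (128, 40)
∇g · b = (128)(3) + (40)(4) = 544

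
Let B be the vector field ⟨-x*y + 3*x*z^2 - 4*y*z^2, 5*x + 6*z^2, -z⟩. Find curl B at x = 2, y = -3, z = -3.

(∇×B)₁ = ∂B₃/∂y − ∂B₂/∂z = -12*z
(∇×B)₂ = ∂B₁/∂z − ∂B₃/∂x = 6*x*z - 8*y*z
(∇×B)₃ = ∂B₂/∂x − ∂B₁/∂y = x + 4*z^2 + 5
∇×B = (-12*z, 6*x*z - 8*y*z, x + 4*z^2 + 5)
At (2, -3, -3): (36, -108, 43).

(36, -108, 43)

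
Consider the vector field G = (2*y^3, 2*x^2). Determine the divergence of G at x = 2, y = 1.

∂G₁/∂x = 0
∂G₂/∂y = 0
∇·G = 0
At (2, 1): 0.

0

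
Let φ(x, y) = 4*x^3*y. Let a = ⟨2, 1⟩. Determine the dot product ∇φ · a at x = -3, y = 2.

324

∂φ/∂x = 12*x^2*y
∂φ/∂y = 4*x^3
∇φ at (-3, 2) = (216, -108)
∇φ · a = (216)(2) + (-108)(1) = 324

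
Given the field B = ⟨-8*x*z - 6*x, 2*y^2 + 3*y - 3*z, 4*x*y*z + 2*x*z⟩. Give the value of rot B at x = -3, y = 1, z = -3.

(∇×B)₁ = ∂B₃/∂y − ∂B₂/∂z = 4*x*z + 3
(∇×B)₂ = ∂B₁/∂z − ∂B₃/∂x = -8*x - 4*y*z - 2*z
(∇×B)₃ = ∂B₂/∂x − ∂B₁/∂y = 0
∇×B = (4*x*z + 3, -8*x - 4*y*z - 2*z, 0)
At (-3, 1, -3): (39, 42, 0).

(39, 42, 0)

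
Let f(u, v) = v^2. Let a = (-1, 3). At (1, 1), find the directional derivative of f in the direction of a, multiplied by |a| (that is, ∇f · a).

6

∂f/∂u = 0
∂f/∂v = 2*v
∇f at (1, 1) = (0, 2)
∇f · a = (0)(-1) + (2)(3) = 6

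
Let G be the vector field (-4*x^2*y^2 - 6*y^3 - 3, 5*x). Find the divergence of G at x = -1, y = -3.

∂G₁/∂x = -8*x*y^2
∂G₂/∂y = 0
∇·G = -8*x*y^2
At (-1, -3): 72.

72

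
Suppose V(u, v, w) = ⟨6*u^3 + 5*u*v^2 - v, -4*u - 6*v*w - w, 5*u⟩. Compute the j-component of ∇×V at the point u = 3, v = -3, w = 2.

-5

(∇×V)_2 = ∂V₁/∂w − ∂V₃/∂u
= 0 − (5)
= -5
At (3, -3, 2): -5.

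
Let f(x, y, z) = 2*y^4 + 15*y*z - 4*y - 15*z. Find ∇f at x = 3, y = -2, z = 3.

(0, -23, -45)

∂f/∂x = 0
∂f/∂y = 8*y^3 + 15*z - 4
∂f/∂z = 15*y - 15
∇f = (0, 8*y^3 + 15*z - 4, 15*y - 15)
At (3, -2, 3): (0, -23, -45).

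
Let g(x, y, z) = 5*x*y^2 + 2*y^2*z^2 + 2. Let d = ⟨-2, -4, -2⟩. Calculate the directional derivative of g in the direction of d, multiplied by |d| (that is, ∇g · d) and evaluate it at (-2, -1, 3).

30

∂g/∂x = 5*y^2
∂g/∂y = 10*x*y + 4*y*z^2
∂g/∂z = 4*y^2*z
∇g at (-2, -1, 3) = (5, -16, 12)
∇g · d = (5)(-2) + (-16)(-4) + (12)(-2) = 30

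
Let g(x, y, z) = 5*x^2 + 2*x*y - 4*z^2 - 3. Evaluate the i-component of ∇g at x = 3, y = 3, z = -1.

36

(∇g)_1 = ∂g/∂x = 10*x + 2*y
At (3, 3, -1): 36.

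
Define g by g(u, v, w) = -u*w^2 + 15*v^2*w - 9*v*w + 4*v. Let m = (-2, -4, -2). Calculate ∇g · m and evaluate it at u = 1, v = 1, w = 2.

∂g/∂u = -w^2
∂g/∂v = 30*v*w - 9*w + 4
∂g/∂w = -2*u*w + 15*v^2 - 9*v
∇g at (1, 1, 2) = (-4, 46, 2)
∇g · m = (-4)(-2) + (46)(-4) + (2)(-2) = -180

-180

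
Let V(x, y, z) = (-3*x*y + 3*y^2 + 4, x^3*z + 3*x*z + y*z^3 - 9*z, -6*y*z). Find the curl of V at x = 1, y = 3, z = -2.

(-19, 0, -27)

(∇×V)₁ = ∂V₃/∂y − ∂V₂/∂z = -x^3 - 3*x - 3*y*z^2 - 6*z + 9
(∇×V)₂ = ∂V₁/∂z − ∂V₃/∂x = 0
(∇×V)₃ = ∂V₂/∂x − ∂V₁/∂y = 3*x^2*z + 3*x - 6*y + 3*z
∇×V = (-x^3 - 3*x - 3*y*z^2 - 6*z + 9, 0, 3*x^2*z + 3*x - 6*y + 3*z)
At (1, 3, -2): (-19, 0, -27).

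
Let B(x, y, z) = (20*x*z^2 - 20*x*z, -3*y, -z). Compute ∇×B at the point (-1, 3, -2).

(∇×B)₁ = ∂B₃/∂y − ∂B₂/∂z = 0
(∇×B)₂ = ∂B₁/∂z − ∂B₃/∂x = 40*x*z - 20*x
(∇×B)₃ = ∂B₂/∂x − ∂B₁/∂y = 0
∇×B = (0, 40*x*z - 20*x, 0)
At (-1, 3, -2): (0, 100, 0).

(0, 100, 0)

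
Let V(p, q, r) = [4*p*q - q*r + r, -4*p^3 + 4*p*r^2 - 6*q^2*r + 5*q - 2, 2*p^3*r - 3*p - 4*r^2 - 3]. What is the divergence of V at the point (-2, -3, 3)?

∂V₁/∂p = 4*q
∂V₂/∂q = -12*q*r + 5
∂V₃/∂r = 2*p^3 - 8*r
∇·V = 2*p^3 - 12*q*r + 4*q - 8*r + 5
At (-2, -3, 3): 61.

61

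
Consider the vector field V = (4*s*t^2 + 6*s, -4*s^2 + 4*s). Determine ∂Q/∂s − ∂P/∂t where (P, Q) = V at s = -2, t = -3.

-28

∂V₂/∂s = -8*s + 4
∂V₁/∂t = 8*s*t
Scalar curl = -8*s*t - 8*s + 4
At (-2, -3): -28.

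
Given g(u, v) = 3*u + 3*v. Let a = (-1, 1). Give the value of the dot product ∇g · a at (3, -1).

∂g/∂u = 3
∂g/∂v = 3
∇g at (3, -1) = (3, 3)
∇g · a = (3)(-1) + (3)(1) = 0

0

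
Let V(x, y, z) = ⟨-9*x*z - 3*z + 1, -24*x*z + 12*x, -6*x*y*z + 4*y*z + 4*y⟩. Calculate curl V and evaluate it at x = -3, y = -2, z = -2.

(-112, 48, 60)

(∇×V)₁ = ∂V₃/∂y − ∂V₂/∂z = -6*x*z + 24*x + 4*z + 4
(∇×V)₂ = ∂V₁/∂z − ∂V₃/∂x = -9*x + 6*y*z - 3
(∇×V)₃ = ∂V₂/∂x − ∂V₁/∂y = -24*z + 12
∇×V = (-6*x*z + 24*x + 4*z + 4, -9*x + 6*y*z - 3, -24*z + 12)
At (-3, -2, -2): (-112, 48, 60).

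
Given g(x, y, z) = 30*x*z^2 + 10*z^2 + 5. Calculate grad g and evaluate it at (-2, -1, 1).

∂g/∂x = 30*z^2
∂g/∂y = 0
∂g/∂z = 60*x*z + 20*z
∇g = (30*z^2, 0, 60*x*z + 20*z)
At (-2, -1, 1): (30, 0, -100).

(30, 0, -100)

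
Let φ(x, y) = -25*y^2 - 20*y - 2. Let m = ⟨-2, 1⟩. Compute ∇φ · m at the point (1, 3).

-170

∂φ/∂x = 0
∂φ/∂y = -50*y - 20
∇φ at (1, 3) = (0, -170)
∇φ · m = (0)(-2) + (-170)(1) = -170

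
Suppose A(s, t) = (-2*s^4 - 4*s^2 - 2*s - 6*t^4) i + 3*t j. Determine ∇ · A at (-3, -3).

241

∂A₁/∂s = -8*s^3 - 8*s - 2
∂A₂/∂t = 3
∇·A = -8*s^3 - 8*s + 1
At (-3, -3): 241.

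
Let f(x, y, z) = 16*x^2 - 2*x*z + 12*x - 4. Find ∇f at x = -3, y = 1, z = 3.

(-90, 0, 6)

∂f/∂x = 32*x - 2*z + 12
∂f/∂y = 0
∂f/∂z = -2*x
∇f = (32*x - 2*z + 12, 0, -2*x)
At (-3, 1, 3): (-90, 0, 6).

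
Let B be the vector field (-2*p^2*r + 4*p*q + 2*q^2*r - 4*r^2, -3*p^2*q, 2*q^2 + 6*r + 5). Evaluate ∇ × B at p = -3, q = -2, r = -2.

(∇×B)₁ = ∂B₃/∂q − ∂B₂/∂r = 4*q
(∇×B)₂ = ∂B₁/∂r − ∂B₃/∂p = -2*p^2 + 2*q^2 - 8*r
(∇×B)₃ = ∂B₂/∂p − ∂B₁/∂q = -6*p*q - 4*p - 4*q*r
∇×B = (4*q, -2*p^2 + 2*q^2 - 8*r, -6*p*q - 4*p - 4*q*r)
At (-3, -2, -2): (-8, 6, -40).

(-8, 6, -40)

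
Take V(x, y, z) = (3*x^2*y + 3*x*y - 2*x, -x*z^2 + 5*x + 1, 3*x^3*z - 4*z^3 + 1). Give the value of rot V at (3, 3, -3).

(-18, 243, -40)

(∇×V)₁ = ∂V₃/∂y − ∂V₂/∂z = 2*x*z
(∇×V)₂ = ∂V₁/∂z − ∂V₃/∂x = -9*x^2*z
(∇×V)₃ = ∂V₂/∂x − ∂V₁/∂y = -3*x^2 - 3*x - z^2 + 5
∇×V = (2*x*z, -9*x^2*z, -3*x^2 - 3*x - z^2 + 5)
At (3, 3, -3): (-18, 243, -40).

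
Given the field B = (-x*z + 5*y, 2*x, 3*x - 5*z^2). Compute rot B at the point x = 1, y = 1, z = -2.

(0, -4, -3)

(∇×B)₁ = ∂B₃/∂y − ∂B₂/∂z = 0
(∇×B)₂ = ∂B₁/∂z − ∂B₃/∂x = -x - 3
(∇×B)₃ = ∂B₂/∂x − ∂B₁/∂y = -3
∇×B = (0, -x - 3, -3)
At (1, 1, -2): (0, -4, -3).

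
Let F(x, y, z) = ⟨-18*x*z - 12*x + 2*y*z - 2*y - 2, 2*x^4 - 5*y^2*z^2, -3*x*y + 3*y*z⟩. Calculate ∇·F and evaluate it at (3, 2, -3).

∂F₁/∂x = -18*z - 12
∂F₂/∂y = -10*y*z^2
∂F₃/∂z = 3*y
∇·F = -10*y*z^2 + 3*y - 18*z - 12
At (3, 2, -3): -132.

-132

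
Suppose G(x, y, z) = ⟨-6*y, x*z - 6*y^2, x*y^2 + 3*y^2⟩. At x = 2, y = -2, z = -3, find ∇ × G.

(-22, -4, 3)

(∇×G)₁ = ∂G₃/∂y − ∂G₂/∂z = 2*x*y - x + 6*y
(∇×G)₂ = ∂G₁/∂z − ∂G₃/∂x = -y^2
(∇×G)₃ = ∂G₂/∂x − ∂G₁/∂y = z + 6
∇×G = (2*x*y - x + 6*y, -y^2, z + 6)
At (2, -2, -3): (-22, -4, 3).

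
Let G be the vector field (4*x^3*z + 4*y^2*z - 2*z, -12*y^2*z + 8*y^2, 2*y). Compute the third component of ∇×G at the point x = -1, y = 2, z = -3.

(∇×G)_3 = ∂G₂/∂x − ∂G₁/∂y
= 0 − (8*y*z)
= -8*y*z
At (-1, 2, -3): 48.

48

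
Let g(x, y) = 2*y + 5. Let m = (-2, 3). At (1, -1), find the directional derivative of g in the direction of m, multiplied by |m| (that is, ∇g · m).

6

∂g/∂x = 0
∂g/∂y = 2
∇g at (1, -1) = (0, 2)
∇g · m = (0)(-2) + (2)(3) = 6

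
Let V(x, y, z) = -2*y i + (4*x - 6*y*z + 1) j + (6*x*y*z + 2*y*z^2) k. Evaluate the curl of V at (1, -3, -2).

(∇×V)₁ = ∂V₃/∂y − ∂V₂/∂z = 6*x*z + 6*y + 2*z^2
(∇×V)₂ = ∂V₁/∂z − ∂V₃/∂x = -6*y*z
(∇×V)₃ = ∂V₂/∂x − ∂V₁/∂y = 6
∇×V = (6*x*z + 6*y + 2*z^2, -6*y*z, 6)
At (1, -3, -2): (-22, -36, 6).

(-22, -36, 6)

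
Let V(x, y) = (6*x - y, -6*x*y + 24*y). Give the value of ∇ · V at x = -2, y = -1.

42

∂V₁/∂x = 6
∂V₂/∂y = -6*x + 24
∇·V = -6*x + 30
At (-2, -1): 42.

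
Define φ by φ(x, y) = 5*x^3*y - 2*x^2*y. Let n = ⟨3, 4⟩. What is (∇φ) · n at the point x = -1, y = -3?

∂φ/∂x = 15*x^2*y - 4*x*y
∂φ/∂y = 5*x^3 - 2*x^2
∇φ at (-1, -3) = (-57, -7)
∇φ · n = (-57)(3) + (-7)(4) = -199

-199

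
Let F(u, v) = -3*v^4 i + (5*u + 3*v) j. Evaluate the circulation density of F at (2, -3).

-319

∂F₂/∂u = 5
∂F₁/∂v = -12*v^3
Scalar curl = 12*v^3 + 5
At (2, -3): -319.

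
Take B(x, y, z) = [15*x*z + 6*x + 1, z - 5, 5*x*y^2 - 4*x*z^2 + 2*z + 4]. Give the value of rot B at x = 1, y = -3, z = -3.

(-31, 6, 0)

(∇×B)₁ = ∂B₃/∂y − ∂B₂/∂z = 10*x*y - 1
(∇×B)₂ = ∂B₁/∂z − ∂B₃/∂x = 15*x - 5*y^2 + 4*z^2
(∇×B)₃ = ∂B₂/∂x − ∂B₁/∂y = 0
∇×B = (10*x*y - 1, 15*x - 5*y^2 + 4*z^2, 0)
At (1, -3, -3): (-31, 6, 0).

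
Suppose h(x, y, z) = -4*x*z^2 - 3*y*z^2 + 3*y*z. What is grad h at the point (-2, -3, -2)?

(-16, -18, -77)

∂h/∂x = -4*z^2
∂h/∂y = -3*z^2 + 3*z
∂h/∂z = -8*x*z - 6*y*z + 3*y
∇h = (-4*z^2, -3*z^2 + 3*z, -8*x*z - 6*y*z + 3*y)
At (-2, -3, -2): (-16, -18, -77).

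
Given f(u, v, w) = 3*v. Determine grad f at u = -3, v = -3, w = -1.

(0, 3, 0)

∂f/∂u = 0
∂f/∂v = 3
∂f/∂w = 0
∇f = (0, 3, 0)
At (-3, -3, -1): (0, 3, 0).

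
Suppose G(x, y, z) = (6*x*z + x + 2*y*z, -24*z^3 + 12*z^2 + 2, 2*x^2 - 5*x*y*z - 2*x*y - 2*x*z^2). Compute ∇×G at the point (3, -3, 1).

(27, -19, -2)

(∇×G)₁ = ∂G₃/∂y − ∂G₂/∂z = -5*x*z - 2*x + 72*z^2 - 24*z
(∇×G)₂ = ∂G₁/∂z − ∂G₃/∂x = 2*x + 5*y*z + 4*y + 2*z^2
(∇×G)₃ = ∂G₂/∂x − ∂G₁/∂y = -2*z
∇×G = (-5*x*z - 2*x + 72*z^2 - 24*z, 2*x + 5*y*z + 4*y + 2*z^2, -2*z)
At (3, -3, 1): (27, -19, -2).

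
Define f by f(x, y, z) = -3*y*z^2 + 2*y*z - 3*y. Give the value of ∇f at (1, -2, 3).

∂f/∂x = 0
∂f/∂y = -3*z^2 + 2*z - 3
∂f/∂z = -6*y*z + 2*y
∇f = (0, -3*z^2 + 2*z - 3, -6*y*z + 2*y)
At (1, -2, 3): (0, -24, 32).

(0, -24, 32)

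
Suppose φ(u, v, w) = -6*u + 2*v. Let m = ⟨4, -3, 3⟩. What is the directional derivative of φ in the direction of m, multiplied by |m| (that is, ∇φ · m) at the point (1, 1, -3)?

-30

∂φ/∂u = -6
∂φ/∂v = 2
∂φ/∂w = 0
∇φ at (1, 1, -3) = (-6, 2, 0)
∇φ · m = (-6)(4) + (2)(-3) + (0)(3) = -30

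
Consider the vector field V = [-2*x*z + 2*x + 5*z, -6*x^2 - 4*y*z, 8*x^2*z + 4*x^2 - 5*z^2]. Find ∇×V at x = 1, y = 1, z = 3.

(4, -53, -12)

(∇×V)₁ = ∂V₃/∂y − ∂V₂/∂z = 4*y
(∇×V)₂ = ∂V₁/∂z − ∂V₃/∂x = -16*x*z - 10*x + 5
(∇×V)₃ = ∂V₂/∂x − ∂V₁/∂y = -12*x
∇×V = (4*y, -16*x*z - 10*x + 5, -12*x)
At (1, 1, 3): (4, -53, -12).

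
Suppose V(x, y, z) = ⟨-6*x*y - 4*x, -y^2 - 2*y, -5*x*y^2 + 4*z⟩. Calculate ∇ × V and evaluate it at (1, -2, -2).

(∇×V)₁ = ∂V₃/∂y − ∂V₂/∂z = -10*x*y
(∇×V)₂ = ∂V₁/∂z − ∂V₃/∂x = 5*y^2
(∇×V)₃ = ∂V₂/∂x − ∂V₁/∂y = 6*x
∇×V = (-10*x*y, 5*y^2, 6*x)
At (1, -2, -2): (20, 20, 6).

(20, 20, 6)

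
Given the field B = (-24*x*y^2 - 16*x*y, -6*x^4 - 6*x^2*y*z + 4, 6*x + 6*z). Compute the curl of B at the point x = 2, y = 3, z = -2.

(72, -6, 272)

(∇×B)₁ = ∂B₃/∂y − ∂B₂/∂z = 6*x^2*y
(∇×B)₂ = ∂B₁/∂z − ∂B₃/∂x = -6
(∇×B)₃ = ∂B₂/∂x − ∂B₁/∂y = -24*x^3 - 12*x*y*z + 48*x*y + 16*x
∇×B = (6*x^2*y, -6, -24*x^3 - 12*x*y*z + 48*x*y + 16*x)
At (2, 3, -2): (72, -6, 272).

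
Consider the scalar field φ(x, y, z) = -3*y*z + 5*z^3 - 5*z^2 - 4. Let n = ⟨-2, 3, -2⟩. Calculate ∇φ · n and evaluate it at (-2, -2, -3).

-315

∂φ/∂x = 0
∂φ/∂y = -3*z
∂φ/∂z = -3*y + 15*z^2 - 10*z
∇φ at (-2, -2, -3) = (0, 9, 171)
∇φ · n = (0)(-2) + (9)(3) + (171)(-2) = -315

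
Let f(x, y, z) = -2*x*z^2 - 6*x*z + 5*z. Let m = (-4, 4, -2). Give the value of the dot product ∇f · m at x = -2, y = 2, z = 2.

∂f/∂x = -2*z^2 - 6*z
∂f/∂y = 0
∂f/∂z = -4*x*z - 6*x + 5
∇f at (-2, 2, 2) = (-20, 0, 33)
∇f · m = (-20)(-4) + (0)(4) + (33)(-2) = 14

14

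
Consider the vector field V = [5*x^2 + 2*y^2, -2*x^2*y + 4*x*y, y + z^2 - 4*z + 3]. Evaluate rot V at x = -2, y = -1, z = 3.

(1, 0, -8)

(∇×V)₁ = ∂V₃/∂y − ∂V₂/∂z = 1
(∇×V)₂ = ∂V₁/∂z − ∂V₃/∂x = 0
(∇×V)₃ = ∂V₂/∂x − ∂V₁/∂y = -4*x*y
∇×V = (1, 0, -4*x*y)
At (-2, -1, 3): (1, 0, -8).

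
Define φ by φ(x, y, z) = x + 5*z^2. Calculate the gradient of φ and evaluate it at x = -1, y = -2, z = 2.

∂φ/∂x = 1
∂φ/∂y = 0
∂φ/∂z = 10*z
∇φ = (1, 0, 10*z)
At (-1, -2, 2): (1, 0, 20).

(1, 0, 20)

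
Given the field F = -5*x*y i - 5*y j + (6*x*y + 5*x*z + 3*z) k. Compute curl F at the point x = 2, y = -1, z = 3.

(∇×F)₁ = ∂F₃/∂y − ∂F₂/∂z = 6*x
(∇×F)₂ = ∂F₁/∂z − ∂F₃/∂x = -6*y - 5*z
(∇×F)₃ = ∂F₂/∂x − ∂F₁/∂y = 5*x
∇×F = (6*x, -6*y - 5*z, 5*x)
At (2, -1, 3): (12, -9, 10).

(12, -9, 10)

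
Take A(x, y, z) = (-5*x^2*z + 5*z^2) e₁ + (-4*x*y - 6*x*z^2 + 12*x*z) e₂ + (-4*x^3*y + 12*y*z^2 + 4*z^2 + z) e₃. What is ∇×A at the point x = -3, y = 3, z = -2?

(∇×A)₁ = ∂A₃/∂y − ∂A₂/∂z = -4*x^3 + 12*x*z - 12*x + 12*z^2
(∇×A)₂ = ∂A₁/∂z − ∂A₃/∂x = 12*x^2*y - 5*x^2 + 10*z
(∇×A)₃ = ∂A₂/∂x − ∂A₁/∂y = -4*y - 6*z^2 + 12*z
∇×A = (-4*x^3 + 12*x*z - 12*x + 12*z^2, 12*x^2*y - 5*x^2 + 10*z, -4*y - 6*z^2 + 12*z)
At (-3, 3, -2): (264, 259, -60).

(264, 259, -60)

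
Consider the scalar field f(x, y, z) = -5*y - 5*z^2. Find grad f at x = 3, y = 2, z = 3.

∂f/∂x = 0
∂f/∂y = -5
∂f/∂z = -10*z
∇f = (0, -5, -10*z)
At (3, 2, 3): (0, -5, -30).

(0, -5, -30)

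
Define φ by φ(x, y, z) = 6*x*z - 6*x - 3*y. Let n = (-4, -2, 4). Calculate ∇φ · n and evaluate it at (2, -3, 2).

∂φ/∂x = 6*z - 6
∂φ/∂y = -3
∂φ/∂z = 6*x
∇φ at (2, -3, 2) = (6, -3, 12)
∇φ · n = (6)(-4) + (-3)(-2) + (12)(4) = 30

30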